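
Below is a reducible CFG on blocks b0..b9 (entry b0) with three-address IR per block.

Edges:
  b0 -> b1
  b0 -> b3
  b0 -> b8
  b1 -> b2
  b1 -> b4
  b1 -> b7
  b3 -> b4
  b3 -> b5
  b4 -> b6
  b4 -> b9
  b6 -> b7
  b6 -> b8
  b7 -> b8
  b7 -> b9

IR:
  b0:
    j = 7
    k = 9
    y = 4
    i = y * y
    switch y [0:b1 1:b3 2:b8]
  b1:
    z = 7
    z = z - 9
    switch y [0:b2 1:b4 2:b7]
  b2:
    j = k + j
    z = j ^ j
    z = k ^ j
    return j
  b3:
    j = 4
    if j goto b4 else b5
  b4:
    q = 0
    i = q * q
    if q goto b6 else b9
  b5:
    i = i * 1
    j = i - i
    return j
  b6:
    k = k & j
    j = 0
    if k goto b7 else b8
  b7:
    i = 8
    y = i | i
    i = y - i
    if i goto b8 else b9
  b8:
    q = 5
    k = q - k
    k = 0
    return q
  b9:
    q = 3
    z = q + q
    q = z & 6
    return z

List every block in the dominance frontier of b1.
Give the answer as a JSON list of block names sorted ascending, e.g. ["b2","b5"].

idom tree: b1←b0 b2←b1 b3←b0 b4←b0 b5←b3 b6←b4 b7←b0 b8←b0 b9←b0
Dom∩ at merges:
  b4: preds {b1,b3}: {b0,b1} ∩ {b0,b3} = {b0}; idom=b0
  b7: preds {b1,b6}: {b0,b1} ∩ {b0,b4,b6} = {b0}; idom=b0
  b8: preds {b0,b6,b7}: {b0} ∩ {b0,b4,b6} ∩ {b0,b7} = {b0}; idom=b0
  b9: preds {b4,b7}: {b0,b4} ∩ {b0,b7} = {b0}; idom=b0

DF derivation:
  b4←b1: walk b1 to b0
  b4←b3: walk b3 to b0
  b7←b1: walk b1 to b0
  b7←b6: walk b6→b4 to b0
  b8←b0: walk · to b0
  b8←b6: walk b6→b4 to b0
  b8←b7: walk b7 to b0
  b9←b4: walk b4 to b0
  b9←b7: walk b7 to b0
  b0: DF=∅
  b1: DF={b4,b7}
  b2: DF=∅
  b3: DF={b4}
  b4: DF={b7,b8,b9}
  b5: DF=∅
  b6: DF={b7,b8}
  b7: DF={b8,b9}
  b8: DF=∅
  b9: DF=∅

DF(b1) = ["b4", "b7"]

Answer: ["b4", "b7"]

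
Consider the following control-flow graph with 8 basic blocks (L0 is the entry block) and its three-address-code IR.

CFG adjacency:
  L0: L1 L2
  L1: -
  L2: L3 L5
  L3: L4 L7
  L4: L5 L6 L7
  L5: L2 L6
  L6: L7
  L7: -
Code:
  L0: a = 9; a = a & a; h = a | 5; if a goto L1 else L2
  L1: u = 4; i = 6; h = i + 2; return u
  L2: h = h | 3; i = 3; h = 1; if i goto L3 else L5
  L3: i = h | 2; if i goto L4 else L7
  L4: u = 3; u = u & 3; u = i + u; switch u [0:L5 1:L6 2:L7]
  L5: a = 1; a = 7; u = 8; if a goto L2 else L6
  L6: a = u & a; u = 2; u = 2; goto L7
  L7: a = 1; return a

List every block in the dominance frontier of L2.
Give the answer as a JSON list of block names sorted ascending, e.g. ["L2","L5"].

Answer: ["L2"]

Working:
idom tree: L1←L0 L2←L0 L3←L2 L4←L3 L5←L2 L6←L2 L7←L2
Dom at joins:
  L2: preds {L0,L5}: {L0} ∩ {L0,L2,L5} = {L0}; idom=L0
  L5: preds {L2,L4}: {L0,L2} ∩ {L0,L2,L3,L4} = {L0,L2}; idom=L2
  L6: preds {L4,L5}: {L0,L2,L3,L4} ∩ {L0,L2,L5} = {L0,L2}; idom=L2
  L7: preds {L3,L4,L6}: {L0,L2,L3} ∩ {L0,L2,L3,L4} ∩ {L0,L2,L6} = {L0,L2}; idom=L2

DF derivation:
  L2←L0: walk · to L0
  L2←L5: walk L5→L2 to L0
  L5←L2: walk · to L2
  L5←L4: walk L4→L3 to L2
  L6←L4: walk L4→L3 to L2
  L6←L5: walk L5 to L2
  L7←L3: walk L3 to L2
  L7←L4: walk L4→L3 to L2
  L7←L6: walk L6 to L2
  DF(L0)=∅
  DF(L1)=∅
  DF(L2)={L2}
  DF(L3)={L5,L6,L7}
  DF(L4)={L5,L6,L7}
  DF(L5)={L2,L6}
  DF(L6)={L7}
  DF(L7)=∅

DF(L2) = ["L2"]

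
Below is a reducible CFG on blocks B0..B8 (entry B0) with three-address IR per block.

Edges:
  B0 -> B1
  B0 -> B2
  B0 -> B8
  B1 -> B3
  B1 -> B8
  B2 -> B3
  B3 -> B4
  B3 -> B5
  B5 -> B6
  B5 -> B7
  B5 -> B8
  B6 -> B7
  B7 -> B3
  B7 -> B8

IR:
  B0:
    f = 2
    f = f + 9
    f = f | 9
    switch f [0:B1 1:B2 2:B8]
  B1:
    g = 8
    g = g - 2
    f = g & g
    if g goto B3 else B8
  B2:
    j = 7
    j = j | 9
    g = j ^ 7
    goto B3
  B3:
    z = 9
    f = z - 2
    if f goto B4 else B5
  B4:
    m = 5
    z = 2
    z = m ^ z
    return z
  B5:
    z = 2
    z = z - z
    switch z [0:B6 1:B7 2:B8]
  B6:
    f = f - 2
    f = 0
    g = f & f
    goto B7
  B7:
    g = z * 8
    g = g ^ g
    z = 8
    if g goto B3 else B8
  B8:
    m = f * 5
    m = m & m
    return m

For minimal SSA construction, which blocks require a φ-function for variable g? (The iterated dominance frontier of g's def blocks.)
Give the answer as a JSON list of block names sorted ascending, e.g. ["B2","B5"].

idom tree: B1←B0 B2←B0 B3←B0 B4←B3 B5←B3 B6←B5 B7←B5 B8←B0
Join-block Dom:
  B3: preds {B1,B2,B7}: {B0,B1} ∩ {B0,B2} ∩ {B0,B3,B5,B7} = {B0}; idom=B0
  B7: preds {B5,B6}: {B0,B3,B5} ∩ {B0,B3,B5,B6} = {B0,B3,B5}; idom=B5
  B8: preds {B0,B1,B5,B7}: {B0} ∩ {B0,B1} ∩ {B0,B3,B5} ∩ {B0,B3,B5,B7} = {B0}; idom=B0

DF derivation:
  join B3 pred B1: B1 stop@B0
  join B3 pred B2: B2 stop@B0
  join B3 pred B7: B7→B5→B3 stop@B0
  join B7 pred B5: · stop@B5
  join B7 pred B6: B6 stop@B5
  join B8 pred B0: · stop@B0
  join B8 pred B1: B1 stop@B0
  join B8 pred B5: B5→B3 stop@B0
  join B8 pred B7: B7→B5→B3 stop@B0
  B0 → ∅
  B1 → {B3,B8}
  B2 → {B3}
  B3 → {B3,B8}
  B4 → ∅
  B5 → {B3,B8}
  B6 → {B7}
  B7 → {B3,B8}
  B8 → ∅

φ for g: defs {B1,B2,B6,B7}
  DF⁺ = {B3,B7,B8}

Answer: ["B3", "B7", "B8"]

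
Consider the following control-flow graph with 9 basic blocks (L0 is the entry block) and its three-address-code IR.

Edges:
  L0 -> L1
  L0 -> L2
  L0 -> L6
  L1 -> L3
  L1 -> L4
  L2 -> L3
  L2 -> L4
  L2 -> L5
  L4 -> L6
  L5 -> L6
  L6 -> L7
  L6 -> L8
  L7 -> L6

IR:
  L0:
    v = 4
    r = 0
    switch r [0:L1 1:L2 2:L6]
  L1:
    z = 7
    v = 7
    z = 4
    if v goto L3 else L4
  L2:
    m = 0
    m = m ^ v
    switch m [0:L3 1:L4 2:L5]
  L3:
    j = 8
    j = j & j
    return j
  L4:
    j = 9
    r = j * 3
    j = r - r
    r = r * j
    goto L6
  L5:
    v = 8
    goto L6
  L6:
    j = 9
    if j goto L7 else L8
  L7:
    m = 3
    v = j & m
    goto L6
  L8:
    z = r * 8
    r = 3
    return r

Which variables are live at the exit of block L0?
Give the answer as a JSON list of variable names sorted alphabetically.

Per-block:
  L0: def={r,v} ue=∅
  L1: def={v,z} ue=∅
  L2: def={m} ue={v}
  L3: def={j} ue=∅
  L4: def={j,r} ue=∅
  L5: def={v} ue=∅
  L6: def={j} ue=∅
  L7: def={m,v} ue={j}
  L8: def={r,z} ue={r}

Liveness:
  L0: in=∅ out={r,v}
  L1: in=∅ out=∅
  L2: in={r,v} out={r}
  L3: in=∅ out=∅
  L4: in=∅ out={r}
  L5: in={r} out={r}
  L6: in={r} out={j,r}
  L7: in={j,r} out={r}
  L8: in={r} out=∅

live-out(L0) = ["r", "v"]

Answer: ["r", "v"]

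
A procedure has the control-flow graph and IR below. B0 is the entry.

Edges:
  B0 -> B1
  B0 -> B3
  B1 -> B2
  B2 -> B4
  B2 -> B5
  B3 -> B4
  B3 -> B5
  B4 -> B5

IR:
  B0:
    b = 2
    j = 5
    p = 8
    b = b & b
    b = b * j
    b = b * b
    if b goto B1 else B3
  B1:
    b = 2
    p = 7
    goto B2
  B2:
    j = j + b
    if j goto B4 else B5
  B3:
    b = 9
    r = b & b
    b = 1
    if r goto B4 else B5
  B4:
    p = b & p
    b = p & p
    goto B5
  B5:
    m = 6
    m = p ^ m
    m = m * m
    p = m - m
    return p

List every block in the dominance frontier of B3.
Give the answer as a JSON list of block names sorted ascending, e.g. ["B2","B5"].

Answer: ["B4", "B5"]

Analysis:
idom tree: B1←B0 B2←B1 B3←B0 B4←B0 B5←B0
Dom∩ at merges:
  B4: preds {B2,B3}: {B0,B1,B2} ∩ {B0,B3} = {B0}; idom=B0
  B5: preds {B2,B3,B4}: {B0,B1,B2} ∩ {B0,B3} ∩ {B0,B4} = {B0}; idom=B0

DF derivation:
  B4←B2: walk B2→B1 to B0
  B4←B3: walk B3 to B0
  B5←B2: walk B2→B1 to B0
  B5←B3: walk B3 to B0
  B5←B4: walk B4 to B0
  B0: DF=∅
  B1: DF={B4,B5}
  B2: DF={B4,B5}
  B3: DF={B4,B5}
  B4: DF={B5}
  B5: DF=∅

DF(B3) = ["B4", "B5"]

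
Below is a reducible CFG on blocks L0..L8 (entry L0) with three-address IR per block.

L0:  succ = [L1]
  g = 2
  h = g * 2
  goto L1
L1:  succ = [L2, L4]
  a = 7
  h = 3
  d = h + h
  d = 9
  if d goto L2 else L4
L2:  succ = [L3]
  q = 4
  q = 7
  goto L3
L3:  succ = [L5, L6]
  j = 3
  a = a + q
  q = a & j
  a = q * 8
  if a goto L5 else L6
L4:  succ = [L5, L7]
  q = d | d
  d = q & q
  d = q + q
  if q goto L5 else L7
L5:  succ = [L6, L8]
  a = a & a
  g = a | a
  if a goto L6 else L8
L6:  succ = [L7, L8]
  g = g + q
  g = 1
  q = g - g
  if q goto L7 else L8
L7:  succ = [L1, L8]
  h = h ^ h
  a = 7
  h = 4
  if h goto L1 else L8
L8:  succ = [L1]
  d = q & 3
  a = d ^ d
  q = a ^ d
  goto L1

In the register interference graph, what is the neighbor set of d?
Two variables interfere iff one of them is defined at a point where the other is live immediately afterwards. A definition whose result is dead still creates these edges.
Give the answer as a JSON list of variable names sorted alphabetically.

def/use:
  L0 def {g,h} use ∅
  L1 def {a,d,h} use ∅
  L2 def {q} use ∅
  L3 def {a,j,q} use {a,q}
  L4 def {d,q} use {d}
  L5 def {a,g} use {a}
  L6 def {g,q} use {g,q}
  L7 def {a,h} use {h}
  L8 def {a,d,q} use {q}

Backward fixpoint:
  L0: in=∅ out={g}
  L1: in={g} out={a,d,g,h}
  L2: in={a,g,h} out={a,g,h,q}
  L3: in={a,g,h,q} out={a,g,h,q}
  L4: in={a,d,g,h} out={a,g,h,q}
  L5: in={a,h,q} out={g,h,q}
  L6: in={g,h,q} out={g,h,q}
  L7: in={g,h,q} out={g,q}
  L8: in={g,q} out={g}

Interfere edges:
  a — {d,g,h,j,q}
  d — {a,g,h,q}
  g — {a,d,h,j,q}
  h — {a,d,g,j,q}
  j — {a,g,h,q}
  q — {a,d,g,h,j}

N(d) = ["a", "g", "h", "q"]

Answer: ["a", "g", "h", "q"]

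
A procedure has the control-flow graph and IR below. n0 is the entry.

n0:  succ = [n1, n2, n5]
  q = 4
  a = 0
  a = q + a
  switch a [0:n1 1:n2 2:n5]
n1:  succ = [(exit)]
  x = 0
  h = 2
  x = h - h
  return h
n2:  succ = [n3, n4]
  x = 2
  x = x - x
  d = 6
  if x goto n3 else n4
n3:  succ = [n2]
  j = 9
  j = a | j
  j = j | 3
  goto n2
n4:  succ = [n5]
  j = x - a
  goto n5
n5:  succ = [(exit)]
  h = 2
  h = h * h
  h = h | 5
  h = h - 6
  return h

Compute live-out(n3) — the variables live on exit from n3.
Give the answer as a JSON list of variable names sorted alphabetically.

Answer: ["a"]

Working:
Block summaries:
  n0: def={a,q} ue=∅
  n1: def={h,x} ue=∅
  n2: def={d,x} ue=∅
  n3: def={j} ue={a}
  n4: def={j} ue={a,x}
  n5: def={h} ue=∅

Live sets:
  live n0: ∅→{a}
  live n1: ∅→∅
  live n2: {a}→{a,x}
  live n3: {a}→{a}
  live n4: {a,x}→∅
  live n5: ∅→∅

live-out(n3) = ["a"]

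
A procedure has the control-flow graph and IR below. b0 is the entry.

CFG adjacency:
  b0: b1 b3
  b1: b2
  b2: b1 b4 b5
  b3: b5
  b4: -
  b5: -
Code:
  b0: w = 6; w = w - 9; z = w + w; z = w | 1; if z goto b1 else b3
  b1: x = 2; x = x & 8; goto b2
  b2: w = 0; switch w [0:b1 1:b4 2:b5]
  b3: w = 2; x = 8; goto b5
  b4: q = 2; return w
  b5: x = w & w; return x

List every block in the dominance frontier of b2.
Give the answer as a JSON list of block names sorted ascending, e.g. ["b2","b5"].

Answer: ["b1", "b5"]

Analysis:
idom tree: b1←b0 b2←b1 b3←b0 b4←b2 b5←b0
Join-block Dom:
  b1: preds {b0,b2}: {b0} ∩ {b0,b1,b2} = {b0}; idom=b0
  b5: preds {b2,b3}: {b0,b1,b2} ∩ {b0,b3} = {b0}; idom=b0

DF derivation:
  join b1 pred b0: · stop@b0
  join b1 pred b2: b2→b1 stop@b0
  join b5 pred b2: b2→b1 stop@b0
  join b5 pred b3: b3 stop@b0
  DF(b0)=∅
  DF(b1)={b1,b5}
  DF(b2)={b1,b5}
  DF(b3)={b5}
  DF(b4)=∅
  DF(b5)=∅

DF(b2) = ["b1", "b5"]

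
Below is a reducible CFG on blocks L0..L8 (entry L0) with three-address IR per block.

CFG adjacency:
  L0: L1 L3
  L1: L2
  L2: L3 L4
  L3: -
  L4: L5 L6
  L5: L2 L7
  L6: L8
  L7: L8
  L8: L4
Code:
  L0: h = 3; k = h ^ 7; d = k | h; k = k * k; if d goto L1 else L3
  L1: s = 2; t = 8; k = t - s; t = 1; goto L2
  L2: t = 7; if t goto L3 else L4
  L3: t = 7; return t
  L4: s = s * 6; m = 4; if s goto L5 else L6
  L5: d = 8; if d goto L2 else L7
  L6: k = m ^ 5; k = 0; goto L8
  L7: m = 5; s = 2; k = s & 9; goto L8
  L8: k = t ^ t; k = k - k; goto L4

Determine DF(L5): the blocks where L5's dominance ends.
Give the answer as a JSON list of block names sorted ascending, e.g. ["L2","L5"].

idom tree: L1←L0 L2←L1 L3←L0 L4←L2 L5←L4 L6←L4 L7←L5 L8←L4
Dom∩ at merges:
  L2: preds {L1,L5}: {L0,L1} ∩ {L0,L1,L2,L4,L5} = {L0,L1}; idom=L1
  L3: preds {L0,L2}: {L0} ∩ {L0,L1,L2} = {L0}; idom=L0
  L4: preds {L2,L8}: {L0,L1,L2} ∩ {L0,L1,L2,L4,L8} = {L0,L1,L2}; idom=L2
  L8: preds {L6,L7}: {L0,L1,L2,L4,L6} ∩ {L0,L1,L2,L4,L5,L7} = {L0,L1,L2,L4}; idom=L4

DF walk-up:
  join L2 pred L1: · stop@L1
  join L2 pred L5: L5→L4→L2 stop@L1
  join L3 pred L0: · stop@L0
  join L3 pred L2: L2→L1 stop@L0
  join L4 pred L2: · stop@L2
  join L4 pred L8: L8→L4 stop@L2
  join L8 pred L6: L6 stop@L4
  join L8 pred L7: L7→L5 stop@L4
  DF(L0)=∅
  DF(L1)={L3}
  DF(L2)={L2,L3}
  DF(L3)=∅
  DF(L4)={L2,L4}
  DF(L5)={L2,L8}
  DF(L6)={L8}
  DF(L7)={L8}
  DF(L8)={L4}

DF(L5) = ["L2", "L8"]

Answer: ["L2", "L8"]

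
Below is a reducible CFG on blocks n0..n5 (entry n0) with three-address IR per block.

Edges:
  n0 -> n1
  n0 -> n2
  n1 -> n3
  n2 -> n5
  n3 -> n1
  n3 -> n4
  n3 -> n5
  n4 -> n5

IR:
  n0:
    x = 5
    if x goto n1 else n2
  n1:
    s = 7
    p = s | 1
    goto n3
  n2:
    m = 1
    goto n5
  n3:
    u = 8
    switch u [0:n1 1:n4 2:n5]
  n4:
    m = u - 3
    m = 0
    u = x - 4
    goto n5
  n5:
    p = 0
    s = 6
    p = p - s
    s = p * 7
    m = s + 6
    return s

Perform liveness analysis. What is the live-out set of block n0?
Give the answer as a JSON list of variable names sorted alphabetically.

Answer: ["x"]

Analysis:
Per-block:
  n0: {x} / ∅
  n1: {p,s} / ∅
  n2: {m} / ∅
  n3: {u} / ∅
  n4: {m,u} / {u,x}
  n5: {m,p,s} / ∅

Backward fixpoint:
  n0 li=∅ lo={x}
  n1 li={x} lo={x}
  n2 li=∅ lo=∅
  n3 li={x} lo={u,x}
  n4 li={u,x} lo=∅
  n5 li=∅ lo=∅

live-out(n0) = ["x"]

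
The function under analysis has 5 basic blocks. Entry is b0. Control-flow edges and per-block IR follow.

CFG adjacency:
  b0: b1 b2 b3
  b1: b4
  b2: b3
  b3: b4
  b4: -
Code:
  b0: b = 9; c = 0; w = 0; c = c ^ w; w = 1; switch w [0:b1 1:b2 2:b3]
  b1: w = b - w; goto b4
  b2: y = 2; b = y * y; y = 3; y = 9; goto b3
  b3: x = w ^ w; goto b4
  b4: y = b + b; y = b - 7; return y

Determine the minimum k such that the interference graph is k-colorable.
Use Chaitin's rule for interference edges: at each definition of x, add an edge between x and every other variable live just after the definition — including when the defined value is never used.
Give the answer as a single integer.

def/use:
  b0: {b,c,w} / ∅
  b1: {w} / {b,w}
  b2: {b,y} / ∅
  b3: {x} / {w}
  b4: {y} / {b}

Backward fixpoint:
  b0: in=∅ out={b,w}
  b1: in={b,w} out={b}
  b2: in={w} out={b,w}
  b3: in={b,w} out={b}
  b4: in={b} out=∅

Interfere edges:
  b: {c,w,x,y}
  c: {b,w}
  w: {b,c,y}
  x: {b}
  y: {b,w}

Colouring:
  {b,c,w} pairwise interfere (3-clique) ⇒ χ ≥ 3
  assign b→c0 c→c2 w→c1 x→c1 y→c2 — no edge inside a register ⇒ χ ≤ 3
  χ = 3

Answer: 3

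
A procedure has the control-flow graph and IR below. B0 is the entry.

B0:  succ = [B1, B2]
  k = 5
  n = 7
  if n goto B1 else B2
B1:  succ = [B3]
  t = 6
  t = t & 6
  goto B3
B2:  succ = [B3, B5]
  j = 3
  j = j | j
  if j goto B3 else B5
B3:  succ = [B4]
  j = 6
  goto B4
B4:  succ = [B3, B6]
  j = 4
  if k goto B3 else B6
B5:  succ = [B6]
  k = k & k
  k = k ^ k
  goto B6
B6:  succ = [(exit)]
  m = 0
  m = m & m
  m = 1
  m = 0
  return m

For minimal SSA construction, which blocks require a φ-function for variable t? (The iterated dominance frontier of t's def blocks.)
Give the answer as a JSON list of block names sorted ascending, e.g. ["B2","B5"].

Answer: ["B3", "B6"]

Working:
idom tree: B1←B0 B2←B0 B3←B0 B4←B3 B5←B2 B6←B0
Dom∩ at merges:
  B3: preds {B1,B2,B4}: {B0,B1} ∩ {B0,B2} ∩ {B0,B3,B4} = {B0}; idom=B0
  B6: preds {B4,B5}: {B0,B3,B4} ∩ {B0,B2,B5} = {B0}; idom=B0

DF derivation:
  join B3 pred B1: B1 stop@B0
  join B3 pred B2: B2 stop@B0
  join B3 pred B4: B4→B3 stop@B0
  join B6 pred B4: B4→B3 stop@B0
  join B6 pred B5: B5→B2 stop@B0
  DF(B0)=∅
  DF(B1)={B3}
  DF(B2)={B3,B6}
  DF(B3)={B3,B6}
  DF(B4)={B3,B6}
  DF(B5)={B6}
  DF(B6)=∅

φ for t: defs {B1}
  DF⁺ = {B3,B6}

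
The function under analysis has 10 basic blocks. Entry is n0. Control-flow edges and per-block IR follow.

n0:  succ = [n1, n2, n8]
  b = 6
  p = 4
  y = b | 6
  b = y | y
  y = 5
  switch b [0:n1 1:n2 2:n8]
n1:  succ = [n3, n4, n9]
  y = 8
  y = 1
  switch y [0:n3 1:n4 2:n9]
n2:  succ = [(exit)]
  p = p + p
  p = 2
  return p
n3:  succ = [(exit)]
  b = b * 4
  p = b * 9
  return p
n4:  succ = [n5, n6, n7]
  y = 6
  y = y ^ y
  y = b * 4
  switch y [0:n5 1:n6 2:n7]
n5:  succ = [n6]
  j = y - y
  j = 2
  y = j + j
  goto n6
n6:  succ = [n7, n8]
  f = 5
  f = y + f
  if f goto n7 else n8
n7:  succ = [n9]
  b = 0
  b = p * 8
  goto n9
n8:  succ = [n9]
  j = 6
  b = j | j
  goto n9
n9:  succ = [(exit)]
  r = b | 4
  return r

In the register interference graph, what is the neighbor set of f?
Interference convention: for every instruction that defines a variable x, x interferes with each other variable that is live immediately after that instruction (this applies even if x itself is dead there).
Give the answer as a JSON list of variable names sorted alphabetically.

Block summaries:
  n0: {b,p,y} / ∅
  n1: {y} / ∅
  n2: {p} / {p}
  n3: {b,p} / {b}
  n4: {y} / {b}
  n5: {j,y} / {y}
  n6: {f} / {y}
  n7: {b} / {p}
  n8: {b,j} / ∅
  n9: {r} / {b}

Backward fixpoint:
  n0 li=∅ lo={b,p}
  n1 li={b,p} lo={b,p}
  n2 li={p} lo=∅
  n3 li={b} lo=∅
  n4 li={b,p} lo={p,y}
  n5 li={p,y} lo={p,y}
  n6 li={p,y} lo={p}
  n7 li={p} lo={b}
  n8 li=∅ lo={b}
  n9 li={b} lo=∅

Interference:
  b↔{p,y}
  f↔{p,y}
  j↔{p}
  p↔{b,f,j,y}
  r↔∅
  y↔{b,f,p}

N(f) = ["p", "y"]

Answer: ["p", "y"]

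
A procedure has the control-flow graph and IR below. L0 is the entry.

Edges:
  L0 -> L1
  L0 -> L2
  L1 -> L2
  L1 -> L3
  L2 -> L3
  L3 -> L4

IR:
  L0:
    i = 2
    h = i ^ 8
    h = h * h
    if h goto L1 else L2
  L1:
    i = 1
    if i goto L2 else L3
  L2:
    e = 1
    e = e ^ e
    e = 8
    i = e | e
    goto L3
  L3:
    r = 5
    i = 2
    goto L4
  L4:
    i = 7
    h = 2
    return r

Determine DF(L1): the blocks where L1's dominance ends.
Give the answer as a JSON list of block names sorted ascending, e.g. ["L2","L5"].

Answer: ["L2", "L3"]

Working:
idom tree: L1←L0 L2←L0 L3←L0 L4←L3
Dom∩ at merges:
  L2: preds {L0,L1}: {L0} ∩ {L0,L1} = {L0}; idom=L0
  L3: preds {L1,L2}: {L0,L1} ∩ {L0,L2} = {L0}; idom=L0

DF derivation:
  join L2 pred L0: · stop@L0
  join L2 pred L1: L1 stop@L0
  join L3 pred L1: L1 stop@L0
  join L3 pred L2: L2 stop@L0
  L0: DF=∅
  L1: DF={L2,L3}
  L2: DF={L3}
  L3: DF=∅
  L4: DF=∅

DF(L1) = ["L2", "L3"]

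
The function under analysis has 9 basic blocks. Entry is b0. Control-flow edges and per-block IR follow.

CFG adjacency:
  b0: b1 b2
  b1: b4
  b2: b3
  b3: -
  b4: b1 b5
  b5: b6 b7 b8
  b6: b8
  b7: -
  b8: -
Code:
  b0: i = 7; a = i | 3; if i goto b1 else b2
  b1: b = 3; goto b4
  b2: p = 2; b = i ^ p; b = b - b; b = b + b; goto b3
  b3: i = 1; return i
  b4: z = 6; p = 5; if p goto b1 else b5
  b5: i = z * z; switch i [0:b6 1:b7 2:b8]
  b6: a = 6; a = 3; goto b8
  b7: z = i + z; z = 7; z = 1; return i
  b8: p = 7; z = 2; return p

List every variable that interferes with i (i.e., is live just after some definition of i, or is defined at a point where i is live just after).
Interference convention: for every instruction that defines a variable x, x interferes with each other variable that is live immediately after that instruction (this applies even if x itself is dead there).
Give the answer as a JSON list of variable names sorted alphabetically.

Per-block:
  b0: def={a,i} ue=∅
  b1: def={b} ue=∅
  b2: def={b,p} ue={i}
  b3: def={i} ue=∅
  b4: def={p,z} ue=∅
  b5: def={i} ue={z}
  b6: def={a} ue=∅
  b7: def={z} ue={i,z}
  b8: def={p,z} ue=∅

Live sets:
  b0 li=∅ lo={i}
  b1 li=∅ lo=∅
  b2 li={i} lo=∅
  b3 li=∅ lo=∅
  b4 li=∅ lo={z}
  b5 li={z} lo={i,z}
  b6 li=∅ lo=∅
  b7 li={i,z} lo=∅
  b8 li=∅ lo=∅

Interference:
  a: {i}
  b: ∅
  i: {a,p,z}
  p: {i,z}
  z: {i,p}

N(i) = ["a", "p", "z"]

Answer: ["a", "p", "z"]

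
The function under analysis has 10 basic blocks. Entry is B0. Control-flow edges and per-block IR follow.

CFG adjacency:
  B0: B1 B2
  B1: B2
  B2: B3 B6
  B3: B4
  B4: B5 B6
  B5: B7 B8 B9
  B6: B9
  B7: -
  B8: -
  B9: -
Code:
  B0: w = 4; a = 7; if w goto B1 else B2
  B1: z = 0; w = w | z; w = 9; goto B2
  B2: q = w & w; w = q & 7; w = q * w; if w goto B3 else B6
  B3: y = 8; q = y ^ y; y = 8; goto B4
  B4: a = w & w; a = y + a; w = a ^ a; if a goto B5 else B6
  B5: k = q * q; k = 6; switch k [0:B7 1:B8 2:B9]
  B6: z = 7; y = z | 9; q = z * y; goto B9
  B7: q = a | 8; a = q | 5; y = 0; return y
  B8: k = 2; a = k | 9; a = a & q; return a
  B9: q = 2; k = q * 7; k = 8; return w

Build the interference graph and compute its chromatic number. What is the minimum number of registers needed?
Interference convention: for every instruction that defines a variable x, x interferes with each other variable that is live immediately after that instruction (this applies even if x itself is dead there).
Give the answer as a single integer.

Answer: 4

Analysis:
def/use:
  B0 def {a,w} use ∅
  B1 def {w,z} use {w}
  B2 def {q,w} use {w}
  B3 def {q,y} use ∅
  B4 def {a,w} use {w,y}
  B5 def {k} use {q}
  B6 def {q,y,z} use ∅
  B7 def {a,q,y} use {a}
  B8 def {a,k} use {q}
  B9 def {k,q} use {w}

Liveness:
  B0 li=∅ lo={w}
  B1 li={w} lo={w}
  B2 li={w} lo={w}
  B3 li={w} lo={q,w,y}
  B4 li={q,w,y} lo={a,q,w}
  B5 li={a,q,w} lo={a,q,w}
  B6 li={w} lo={w}
  B7 li={a} lo=∅
  B8 li={q} lo=∅
  B9 li={w} lo=∅

Interference:
  a — {k,q,w,y}
  k — {a,q,w}
  q — {a,k,w,y}
  w — {a,k,q,y,z}
  y — {a,q,w,z}
  z — {w,y}

Colouring:
  {a,k,q,w} pairwise interfere (4-clique) ⇒ χ ≥ 4
  assign a→R1 k→R3 q→R2 w→R0 y→R3 z→R1 — no edge inside a register ⇒ χ ≤ 4
  χ = 4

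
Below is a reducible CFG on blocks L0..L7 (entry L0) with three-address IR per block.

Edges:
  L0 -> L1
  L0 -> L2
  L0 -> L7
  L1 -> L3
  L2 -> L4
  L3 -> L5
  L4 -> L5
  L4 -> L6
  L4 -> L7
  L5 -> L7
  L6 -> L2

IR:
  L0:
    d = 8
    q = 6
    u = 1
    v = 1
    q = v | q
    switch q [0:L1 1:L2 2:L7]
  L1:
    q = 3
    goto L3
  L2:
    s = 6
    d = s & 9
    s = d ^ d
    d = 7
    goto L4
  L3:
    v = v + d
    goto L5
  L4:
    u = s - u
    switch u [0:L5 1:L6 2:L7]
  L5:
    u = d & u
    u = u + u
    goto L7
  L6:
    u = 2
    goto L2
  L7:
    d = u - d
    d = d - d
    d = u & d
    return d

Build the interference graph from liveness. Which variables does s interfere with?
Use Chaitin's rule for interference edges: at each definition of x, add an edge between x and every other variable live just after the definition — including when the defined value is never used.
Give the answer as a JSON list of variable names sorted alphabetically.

Answer: ["d", "u"]

Working:
def/use:
  L0: {d,q,u,v} / ∅
  L1: {q} / ∅
  L2: {d,s} / ∅
  L3: {v} / {d,v}
  L4: {u} / {s,u}
  L5: {u} / {d,u}
  L6: {u} / ∅
  L7: {d} / {d,u}

Live sets:
  live L0: ∅→{d,u,v}
  live L1: {d,u,v}→{d,u,v}
  live L2: {u}→{d,s,u}
  live L3: {d,u,v}→{d,u}
  live L4: {d,s,u}→{d,u}
  live L5: {d,u}→{d,u}
  live L6: ∅→{u}
  live L7: {d,u}→∅

Interference:
  d: {q,s,u,v}
  q: {d,u,v}
  s: {d,u}
  u: {d,q,s,v}
  v: {d,q,u}

N(s) = ["d", "u"]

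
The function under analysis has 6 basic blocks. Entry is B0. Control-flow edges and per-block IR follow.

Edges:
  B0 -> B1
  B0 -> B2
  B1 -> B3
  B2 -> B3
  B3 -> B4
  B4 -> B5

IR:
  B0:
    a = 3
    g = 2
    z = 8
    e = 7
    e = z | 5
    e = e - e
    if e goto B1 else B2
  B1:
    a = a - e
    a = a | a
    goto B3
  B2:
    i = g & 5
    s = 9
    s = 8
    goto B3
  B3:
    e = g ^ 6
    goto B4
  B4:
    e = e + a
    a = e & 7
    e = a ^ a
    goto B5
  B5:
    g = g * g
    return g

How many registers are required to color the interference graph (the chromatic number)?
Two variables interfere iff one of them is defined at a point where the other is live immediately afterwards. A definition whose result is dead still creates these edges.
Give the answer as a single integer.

Block summaries:
  B0: {a,e,g,z} / ∅
  B1: {a} / {a,e}
  B2: {i,s} / {g}
  B3: {e} / {g}
  B4: {a,e} / {a,e}
  B5: {g} / {g}

Liveness:
  B0: in=∅ out={a,e,g}
  B1: in={a,e,g} out={a,g}
  B2: in={a,g} out={a,g}
  B3: in={a,g} out={a,e,g}
  B4: in={a,e,g} out={g}
  B5: in={g} out=∅

Interfere edges:
  a — {e,g,i,s,z}
  e — {a,g,z}
  g — {a,e,i,s,z}
  i — {a,g}
  s — {a,g}
  z — {a,e,g}

Chromatic number:
  {a,e,g,z} pairwise interfere (4-clique) ⇒ χ ≥ 4
  assign a→r0 e→r2 g→r1 i→r2 s→r2 z→r3 — no edge inside a register ⇒ χ ≤ 4
  χ = 4

Answer: 4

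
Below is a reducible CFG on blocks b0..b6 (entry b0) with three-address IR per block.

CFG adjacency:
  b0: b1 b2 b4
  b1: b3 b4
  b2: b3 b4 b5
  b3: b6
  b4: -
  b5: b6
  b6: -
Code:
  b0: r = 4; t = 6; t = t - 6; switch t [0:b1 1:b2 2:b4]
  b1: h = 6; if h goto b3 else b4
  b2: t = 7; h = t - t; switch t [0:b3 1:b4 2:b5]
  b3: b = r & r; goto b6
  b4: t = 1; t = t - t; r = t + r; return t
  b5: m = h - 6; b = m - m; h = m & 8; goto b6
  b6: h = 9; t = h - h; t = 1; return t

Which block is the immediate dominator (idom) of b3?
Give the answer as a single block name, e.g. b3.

Answer: b0

Analysis:
idom tree: b1←b0 b2←b0 b3←b0 b4←b0 b5←b2 b6←b0
Join-block Dom:
  b3: preds {b1,b2}: {b0,b1} ∩ {b0,b2} = {b0}; idom=b0
  b4: preds {b0,b1,b2}: {b0} ∩ {b0,b1} ∩ {b0,b2} = {b0}; idom=b0
  b6: preds {b3,b5}: {b0,b3} ∩ {b0,b2,b5} = {b0}; idom=b0

idom(b3) = b0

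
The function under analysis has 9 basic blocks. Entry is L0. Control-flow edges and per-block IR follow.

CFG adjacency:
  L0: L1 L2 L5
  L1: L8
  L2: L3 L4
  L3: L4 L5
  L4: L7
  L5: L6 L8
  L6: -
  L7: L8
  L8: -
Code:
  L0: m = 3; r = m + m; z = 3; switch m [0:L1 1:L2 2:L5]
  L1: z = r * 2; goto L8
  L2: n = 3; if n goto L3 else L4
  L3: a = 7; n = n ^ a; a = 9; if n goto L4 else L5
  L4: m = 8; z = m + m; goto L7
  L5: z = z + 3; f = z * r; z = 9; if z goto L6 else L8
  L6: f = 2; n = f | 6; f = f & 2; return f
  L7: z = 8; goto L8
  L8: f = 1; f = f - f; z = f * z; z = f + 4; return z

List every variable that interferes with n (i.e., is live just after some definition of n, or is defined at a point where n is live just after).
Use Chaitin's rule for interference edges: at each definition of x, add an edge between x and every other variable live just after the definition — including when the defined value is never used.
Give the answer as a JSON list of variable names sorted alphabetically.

def/use:
  L0: {m,r,z} / ∅
  L1: {z} / {r}
  L2: {n} / ∅
  L3: {a,n} / {n}
  L4: {m,z} / ∅
  L5: {f,z} / {r,z}
  L6: {f,n} / ∅
  L7: {z} / ∅
  L8: {f,z} / {z}

Backward fixpoint:
  live L0: ∅→{r,z}
  live L1: {r}→{z}
  live L2: {r,z}→{n,r,z}
  live L3: {n,r,z}→{r,z}
  live L4: ∅→∅
  live L5: {r,z}→{z}
  live L6: ∅→∅
  live L7: ∅→{z}
  live L8: {z}→∅

Conflict graph:
  a: {n,r,z}
  f: {n,z}
  m: {r,z}
  n: {a,f,r,z}
  r: {a,m,n,z}
  z: {a,f,m,n,r}

N(n) = ["a", "f", "r", "z"]

Answer: ["a", "f", "r", "z"]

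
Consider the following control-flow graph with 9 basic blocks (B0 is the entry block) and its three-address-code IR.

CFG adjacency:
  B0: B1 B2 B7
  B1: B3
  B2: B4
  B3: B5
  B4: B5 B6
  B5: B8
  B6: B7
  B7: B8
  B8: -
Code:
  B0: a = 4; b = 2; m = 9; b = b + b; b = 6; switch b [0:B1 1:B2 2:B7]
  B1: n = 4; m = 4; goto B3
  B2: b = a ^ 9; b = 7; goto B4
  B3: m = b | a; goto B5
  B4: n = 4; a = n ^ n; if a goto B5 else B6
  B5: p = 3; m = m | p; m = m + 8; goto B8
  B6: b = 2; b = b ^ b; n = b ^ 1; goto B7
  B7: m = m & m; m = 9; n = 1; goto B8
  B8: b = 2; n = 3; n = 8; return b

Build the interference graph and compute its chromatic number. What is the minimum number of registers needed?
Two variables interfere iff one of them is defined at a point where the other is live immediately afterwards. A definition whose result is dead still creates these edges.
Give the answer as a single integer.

Answer: 4

Working:
Per-block:
  B0: def={a,b,m} ue=∅
  B1: def={m,n} ue=∅
  B2: def={b} ue={a}
  B3: def={m} ue={a,b}
  B4: def={a,n} ue=∅
  B5: def={m,p} ue={m}
  B6: def={b,n} ue=∅
  B7: def={m,n} ue={m}
  B8: def={b,n} ue=∅

Backward fixpoint:
  B0: in=∅ out={a,b,m}
  B1: in={a,b} out={a,b}
  B2: in={a,m} out={m}
  B3: in={a,b} out={m}
  B4: in={m} out={m}
  B5: in={m} out=∅
  B6: in={m} out={m}
  B7: in={m} out=∅
  B8: in=∅ out=∅

Conflict graph:
  a: {b,m,n}
  b: {a,m,n}
  m: {a,b,n,p}
  n: {a,b,m}
  p: {m}

Colouring:
  clique {a,b,m,n} ⇒ need ≥ 4
  4-colouring: r0={m}  r1={a,p}  r2={b}  r3={n}
  χ = 4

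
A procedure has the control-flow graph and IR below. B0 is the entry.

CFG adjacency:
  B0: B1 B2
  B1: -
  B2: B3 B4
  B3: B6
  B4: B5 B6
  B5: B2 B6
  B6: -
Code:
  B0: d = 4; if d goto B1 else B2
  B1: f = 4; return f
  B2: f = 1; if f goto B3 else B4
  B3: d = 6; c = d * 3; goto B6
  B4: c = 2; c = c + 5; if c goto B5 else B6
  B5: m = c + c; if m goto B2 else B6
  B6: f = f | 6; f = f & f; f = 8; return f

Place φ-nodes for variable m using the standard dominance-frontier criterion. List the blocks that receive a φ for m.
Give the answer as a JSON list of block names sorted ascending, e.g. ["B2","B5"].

Answer: ["B2", "B6"]

Derivation:
idom tree: B1←B0 B2←B0 B3←B2 B4←B2 B5←B4 B6←B2
Join-block Dom:
  B2: preds {B0,B5}: {B0} ∩ {B0,B2,B4,B5} = {B0}; idom=B0
  B6: preds {B3,B4,B5}: {B0,B2,B3} ∩ {B0,B2,B4} ∩ {B0,B2,B4,B5} = {B0,B2}; idom=B2

Frontier:
  B2←B0: walk · to B0
  B2←B5: walk B5→B4→B2 to B0
  B6←B3: walk B3 to B2
  B6←B4: walk B4 to B2
  B6←B5: walk B5→B4 to B2
  B0 → ∅
  B1 → ∅
  B2 → {B2}
  B3 → {B6}
  B4 → {B2,B6}
  B5 → {B2,B6}
  B6 → ∅

φ for m: defs {B5}
  DF⁺ = {B2,B6}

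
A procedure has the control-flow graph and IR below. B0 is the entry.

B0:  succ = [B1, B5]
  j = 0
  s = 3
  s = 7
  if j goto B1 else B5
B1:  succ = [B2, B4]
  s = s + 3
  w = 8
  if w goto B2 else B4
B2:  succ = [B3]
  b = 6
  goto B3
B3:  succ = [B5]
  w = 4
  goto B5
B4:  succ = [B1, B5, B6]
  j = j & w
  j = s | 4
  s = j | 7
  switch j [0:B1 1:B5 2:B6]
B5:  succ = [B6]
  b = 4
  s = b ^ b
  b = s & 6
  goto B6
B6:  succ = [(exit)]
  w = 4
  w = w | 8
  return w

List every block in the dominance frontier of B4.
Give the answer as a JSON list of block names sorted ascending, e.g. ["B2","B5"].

idom tree: B1←B0 B2←B1 B3←B2 B4←B1 B5←B0 B6←B0
Join-block Dom:
  B1: preds {B0,B4}: {B0} ∩ {B0,B1,B4} = {B0}; idom=B0
  B5: preds {B0,B3,B4}: {B0} ∩ {B0,B1,B2,B3} ∩ {B0,B1,B4} = {B0}; idom=B0
  B6: preds {B4,B5}: {B0,B1,B4} ∩ {B0,B5} = {B0}; idom=B0

DF walk-up:
  B1←B0: walk · to B0
  B1←B4: walk B4→B1 to B0
  B5←B0: walk · to B0
  B5←B3: walk B3→B2→B1 to B0
  B5←B4: walk B4→B1 to B0
  B6←B4: walk B4→B1 to B0
  B6←B5: walk B5 to B0
  DF(B0)=∅
  DF(B1)={B1,B5,B6}
  DF(B2)={B5}
  DF(B3)={B5}
  DF(B4)={B1,B5,B6}
  DF(B5)={B6}
  DF(B6)=∅

DF(B4) = ["B1", "B5", "B6"]

Answer: ["B1", "B5", "B6"]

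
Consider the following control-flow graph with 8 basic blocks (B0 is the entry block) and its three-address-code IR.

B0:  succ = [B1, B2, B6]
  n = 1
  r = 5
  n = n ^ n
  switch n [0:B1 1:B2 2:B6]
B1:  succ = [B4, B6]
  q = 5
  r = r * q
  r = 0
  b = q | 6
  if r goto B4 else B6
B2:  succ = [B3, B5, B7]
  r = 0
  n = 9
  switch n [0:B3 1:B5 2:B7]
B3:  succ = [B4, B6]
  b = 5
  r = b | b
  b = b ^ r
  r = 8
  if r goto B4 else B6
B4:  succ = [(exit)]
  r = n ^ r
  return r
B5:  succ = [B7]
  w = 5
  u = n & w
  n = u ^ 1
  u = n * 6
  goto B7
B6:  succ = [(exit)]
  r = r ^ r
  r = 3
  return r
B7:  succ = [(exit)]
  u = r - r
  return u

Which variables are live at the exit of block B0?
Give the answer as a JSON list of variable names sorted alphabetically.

Answer: ["n", "r"]

Analysis:
def/use:
  B0: {n,r} / ∅
  B1: {b,q,r} / {r}
  B2: {n,r} / ∅
  B3: {b,r} / ∅
  B4: {r} / {n,r}
  B5: {n,u,w} / {n}
  B6: {r} / {r}
  B7: {u} / {r}

Liveness:
  B0 li=∅ lo={n,r}
  B1 li={n,r} lo={n,r}
  B2 li=∅ lo={n,r}
  B3 li={n} lo={n,r}
  B4 li={n,r} lo=∅
  B5 li={n,r} lo={r}
  B6 li={r} lo=∅
  B7 li={r} lo=∅

live-out(B0) = ["n", "r"]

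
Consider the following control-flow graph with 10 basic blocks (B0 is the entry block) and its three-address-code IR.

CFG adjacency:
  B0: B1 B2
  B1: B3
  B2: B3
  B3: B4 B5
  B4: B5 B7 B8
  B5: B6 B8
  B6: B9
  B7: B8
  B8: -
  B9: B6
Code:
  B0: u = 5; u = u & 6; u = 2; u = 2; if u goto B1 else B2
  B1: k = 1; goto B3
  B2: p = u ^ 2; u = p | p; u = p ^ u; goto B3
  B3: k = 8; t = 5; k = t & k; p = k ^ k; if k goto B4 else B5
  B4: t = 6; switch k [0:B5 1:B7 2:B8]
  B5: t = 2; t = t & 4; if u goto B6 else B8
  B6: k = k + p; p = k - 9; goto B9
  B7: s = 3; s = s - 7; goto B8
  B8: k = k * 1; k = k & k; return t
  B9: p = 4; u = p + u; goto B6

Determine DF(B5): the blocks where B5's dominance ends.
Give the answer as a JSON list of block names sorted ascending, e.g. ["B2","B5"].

idom tree: B1←B0 B2←B0 B3←B0 B4←B3 B5←B3 B6←B5 B7←B4 B8←B3 B9←B6
Dom at joins:
  B3: preds {B1,B2}: {B0,B1} ∩ {B0,B2} = {B0}; idom=B0
  B5: preds {B3,B4}: {B0,B3} ∩ {B0,B3,B4} = {B0,B3}; idom=B3
  B6: preds {B5,B9}: {B0,B3,B5} ∩ {B0,B3,B5,B6,B9} = {B0,B3,B5}; idom=B5
  B8: preds {B4,B5,B7}: {B0,B3,B4} ∩ {B0,B3,B5} ∩ {B0,B3,B4,B7} = {B0,B3}; idom=B3

Frontier:
  B3←B1: walk B1 to B0
  B3←B2: walk B2 to B0
  B5←B3: walk · to B3
  B5←B4: walk B4 to B3
  B6←B5: walk · to B5
  B6←B9: walk B9→B6 to B5
  B8←B4: walk B4 to B3
  B8←B5: walk B5 to B3
  B8←B7: walk B7→B4 to B3
  DF(B0)=∅
  DF(B1)={B3}
  DF(B2)={B3}
  DF(B3)=∅
  DF(B4)={B5,B8}
  DF(B5)={B8}
  DF(B6)={B6}
  DF(B7)={B8}
  DF(B8)=∅
  DF(B9)={B6}

DF(B5) = ["B8"]

Answer: ["B8"]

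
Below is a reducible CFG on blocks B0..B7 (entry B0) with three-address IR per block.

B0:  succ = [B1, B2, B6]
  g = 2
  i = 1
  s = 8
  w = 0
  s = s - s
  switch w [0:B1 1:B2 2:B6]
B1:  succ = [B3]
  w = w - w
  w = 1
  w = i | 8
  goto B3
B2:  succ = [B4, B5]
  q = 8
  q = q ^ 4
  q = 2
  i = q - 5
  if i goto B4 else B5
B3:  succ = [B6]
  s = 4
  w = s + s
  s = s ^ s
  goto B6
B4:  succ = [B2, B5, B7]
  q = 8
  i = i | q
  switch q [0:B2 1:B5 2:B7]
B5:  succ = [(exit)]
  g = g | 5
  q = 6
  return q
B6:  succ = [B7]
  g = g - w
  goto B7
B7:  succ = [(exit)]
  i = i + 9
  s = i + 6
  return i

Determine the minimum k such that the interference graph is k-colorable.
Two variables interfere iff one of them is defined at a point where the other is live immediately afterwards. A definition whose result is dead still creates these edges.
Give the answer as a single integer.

def/use:
  B0 def {g,i,s,w} use ∅
  B1 def {w} use {i,w}
  B2 def {i,q} use ∅
  B3 def {s,w} use ∅
  B4 def {i,q} use {i}
  B5 def {g,q} use {g}
  B6 def {g} use {g,w}
  B7 def {i,s} use {i}

Backward fixpoint:
  B0: in=∅ out={g,i,w}
  B1: in={g,i,w} out={g,i}
  B2: in={g} out={g,i}
  B3: in={g,i} out={g,i,w}
  B4: in={g,i} out={g,i}
  B5: in={g} out=∅
  B6: in={g,i,w} out={i}
  B7: in={i} out=∅

Interference:
  g: {i,q,s,w}
  i: {g,q,s,w}
  q: {g,i}
  s: {g,i,w}
  w: {g,i,s}

Colouring:
  lower bound: {g,i,s,w} mutually conflict ⇒ χ ≥ 4
  4-colouring: c0={g}  c1={i}  c2={q,s}  c3={w}
  χ = 4

Answer: 4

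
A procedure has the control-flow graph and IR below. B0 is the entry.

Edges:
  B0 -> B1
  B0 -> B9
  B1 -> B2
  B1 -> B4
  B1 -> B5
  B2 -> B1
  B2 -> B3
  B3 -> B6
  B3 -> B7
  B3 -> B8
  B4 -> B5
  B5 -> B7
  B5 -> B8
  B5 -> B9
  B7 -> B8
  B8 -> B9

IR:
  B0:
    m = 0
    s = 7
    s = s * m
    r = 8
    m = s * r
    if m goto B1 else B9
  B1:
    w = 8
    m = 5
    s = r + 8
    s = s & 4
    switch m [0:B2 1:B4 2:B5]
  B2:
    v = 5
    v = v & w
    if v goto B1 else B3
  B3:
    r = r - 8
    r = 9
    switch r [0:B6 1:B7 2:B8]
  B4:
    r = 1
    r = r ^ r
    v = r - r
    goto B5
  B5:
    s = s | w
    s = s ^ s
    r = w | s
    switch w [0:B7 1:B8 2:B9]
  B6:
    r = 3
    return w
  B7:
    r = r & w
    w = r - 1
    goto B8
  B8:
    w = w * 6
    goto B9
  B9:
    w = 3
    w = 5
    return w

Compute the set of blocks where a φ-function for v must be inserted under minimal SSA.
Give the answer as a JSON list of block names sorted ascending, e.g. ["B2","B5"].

idom tree: B1←B0 B2←B1 B3←B2 B4←B1 B5←B1 B6←B3 B7←B1 B8←B1 B9←B0
Dom∩ at merges:
  B1: preds {B0,B2}: {B0} ∩ {B0,B1,B2} = {B0}; idom=B0
  B5: preds {B1,B4}: {B0,B1} ∩ {B0,B1,B4} = {B0,B1}; idom=B1
  B7: preds {B3,B5}: {B0,B1,B2,B3} ∩ {B0,B1,B5} = {B0,B1}; idom=B1
  B8: preds {B3,B5,B7}: {B0,B1,B2,B3} ∩ {B0,B1,B5} ∩ {B0,B1,B7} = {B0,B1}; idom=B1
  B9: preds {B0,B5,B8}: {B0} ∩ {B0,B1,B5} ∩ {B0,B1,B8} = {B0}; idom=B0

DF walk-up:
  join B1 pred B0: · stop@B0
  join B1 pred B2: B2→B1 stop@B0
  join B5 pred B1: · stop@B1
  join B5 pred B4: B4 stop@B1
  join B7 pred B3: B3→B2 stop@B1
  join B7 pred B5: B5 stop@B1
  join B8 pred B3: B3→B2 stop@B1
  join B8 pred B5: B5 stop@B1
  join B8 pred B7: B7 stop@B1
  join B9 pred B0: · stop@B0
  join B9 pred B5: B5→B1 stop@B0
  join B9 pred B8: B8→B1 stop@B0
  DF(B0)=∅
  DF(B1)={B1,B9}
  DF(B2)={B1,B7,B8}
  DF(B3)={B7,B8}
  DF(B4)={B5}
  DF(B5)={B7,B8,B9}
  DF(B6)=∅
  DF(B7)={B8}
  DF(B8)={B9}
  DF(B9)=∅

φ for v: defs {B2,B4}
  DF⁺ = {B1,B5,B7,B8,B9}

Answer: ["B1", "B5", "B7", "B8", "B9"]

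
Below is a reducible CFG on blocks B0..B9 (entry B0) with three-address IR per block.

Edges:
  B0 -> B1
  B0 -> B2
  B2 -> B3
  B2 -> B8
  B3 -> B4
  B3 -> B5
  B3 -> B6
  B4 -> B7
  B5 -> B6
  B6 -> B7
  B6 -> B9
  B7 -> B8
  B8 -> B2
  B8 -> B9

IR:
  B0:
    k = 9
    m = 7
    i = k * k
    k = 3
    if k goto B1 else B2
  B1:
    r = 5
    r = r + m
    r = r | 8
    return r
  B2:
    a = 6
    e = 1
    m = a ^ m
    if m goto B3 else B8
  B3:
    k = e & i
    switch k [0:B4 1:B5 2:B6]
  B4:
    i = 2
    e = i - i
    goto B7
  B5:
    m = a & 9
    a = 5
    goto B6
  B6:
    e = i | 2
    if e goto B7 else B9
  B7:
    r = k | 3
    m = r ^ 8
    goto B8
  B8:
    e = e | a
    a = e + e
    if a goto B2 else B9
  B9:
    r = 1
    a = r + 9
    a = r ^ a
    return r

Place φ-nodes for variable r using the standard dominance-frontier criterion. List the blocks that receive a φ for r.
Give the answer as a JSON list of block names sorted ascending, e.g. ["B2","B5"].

Answer: ["B2", "B8", "B9"]

Working:
idom tree: B1←B0 B2←B0 B3←B2 B4←B3 B5←B3 B6←B3 B7←B3 B8←B2 B9←B2
Dom at joins:
  B2: preds {B0,B8}: {B0} ∩ {B0,B2,B8} = {B0}; idom=B0
  B6: preds {B3,B5}: {B0,B2,B3} ∩ {B0,B2,B3,B5} = {B0,B2,B3}; idom=B3
  B7: preds {B4,B6}: {B0,B2,B3,B4} ∩ {B0,B2,B3,B6} = {B0,B2,B3}; idom=B3
  B8: preds {B2,B7}: {B0,B2} ∩ {B0,B2,B3,B7} = {B0,B2}; idom=B2
  B9: preds {B6,B8}: {B0,B2,B3,B6} ∩ {B0,B2,B8} = {B0,B2}; idom=B2

DF walk-up:
  join B2 pred B0: · stop@B0
  join B2 pred B8: B8→B2 stop@B0
  join B6 pred B3: · stop@B3
  join B6 pred B5: B5 stop@B3
  join B7 pred B4: B4 stop@B3
  join B7 pred B6: B6 stop@B3
  join B8 pred B2: · stop@B2
  join B8 pred B7: B7→B3 stop@B2
  join B9 pred B6: B6→B3 stop@B2
  join B9 pred B8: B8 stop@B2
  B0: DF=∅
  B1: DF=∅
  B2: DF={B2}
  B3: DF={B8,B9}
  B4: DF={B7}
  B5: DF={B6}
  B6: DF={B7,B9}
  B7: DF={B8}
  B8: DF={B2,B9}
  B9: DF=∅

φ for r: defs {B1,B7,B9}
  DF⁺ = {B2,B8,B9}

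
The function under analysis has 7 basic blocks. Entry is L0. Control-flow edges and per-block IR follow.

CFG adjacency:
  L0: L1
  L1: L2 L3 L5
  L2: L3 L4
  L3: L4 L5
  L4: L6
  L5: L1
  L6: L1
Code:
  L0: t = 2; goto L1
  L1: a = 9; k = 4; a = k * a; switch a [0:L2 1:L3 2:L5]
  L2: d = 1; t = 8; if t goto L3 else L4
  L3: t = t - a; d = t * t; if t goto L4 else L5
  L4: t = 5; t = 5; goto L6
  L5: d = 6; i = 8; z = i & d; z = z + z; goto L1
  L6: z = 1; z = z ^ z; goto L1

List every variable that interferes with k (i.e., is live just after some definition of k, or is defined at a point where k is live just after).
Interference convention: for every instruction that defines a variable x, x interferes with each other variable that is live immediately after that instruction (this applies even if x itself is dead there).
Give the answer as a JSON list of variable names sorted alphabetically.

Answer: ["a", "t"]

Analysis:
Block summaries:
  L0 def {t} use ∅
  L1 def {a,k} use ∅
  L2 def {d,t} use ∅
  L3 def {d,t} use {a,t}
  L4 def {t} use ∅
  L5 def {d,i,z} use ∅
  L6 def {z} use ∅

Live sets:
  L0: in=∅ out={t}
  L1: in={t} out={a,t}
  L2: in={a} out={a,t}
  L3: in={a,t} out={t}
  L4: in=∅ out={t}
  L5: in={t} out={t}
  L6: in={t} out={t}

Interference:
  a↔{d,k,t}
  d↔{a,i,t}
  i↔{d,t}
  k↔{a,t}
  t↔{a,d,i,k,z}
  z↔{t}

N(k) = ["a", "t"]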